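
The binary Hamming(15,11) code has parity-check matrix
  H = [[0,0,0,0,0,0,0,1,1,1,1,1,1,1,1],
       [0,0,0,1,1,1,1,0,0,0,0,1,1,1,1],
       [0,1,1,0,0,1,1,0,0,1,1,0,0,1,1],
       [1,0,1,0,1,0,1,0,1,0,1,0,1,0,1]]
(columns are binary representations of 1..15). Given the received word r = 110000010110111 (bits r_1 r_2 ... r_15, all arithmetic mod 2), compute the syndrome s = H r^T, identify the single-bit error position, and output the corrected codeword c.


s = (0, 1, 1, 0)^T, error position = 6, corrected codeword c = 110001010110111

Compute s = H r^T mod 2 one row at a time:
  s_1 = 1 + 0 + 1 + 1 + 0 + 1 + 1 + 1 = 6 ≡ 0 (mod 2).
  s_2 = 0 + 0 + 0 + 0 + 0 + 1 + 1 + 1 = 3 ≡ 1 (mod 2).
  s_3 = 1 + 0 + 0 + 0 + 1 + 1 + 1 + 1 = 5 ≡ 1 (mod 2).
  s_4 = 1 + 0 + 0 + 0 + 0 + 1 + 1 + 1 = 4 ≡ 0 (mod 2).
s = (0, 1, 1, 0)^T — this equals column 6 of H (binary 0110), so error is at position 6.
Correct: flip bit 6 of r = 110000010110111 to get c = 110001010110111.


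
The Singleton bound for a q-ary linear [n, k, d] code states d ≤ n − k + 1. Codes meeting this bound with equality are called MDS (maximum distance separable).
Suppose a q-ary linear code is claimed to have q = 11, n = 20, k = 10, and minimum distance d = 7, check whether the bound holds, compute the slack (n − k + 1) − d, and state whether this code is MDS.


Singleton RHS = n − k + 1 = 11, slack = 4, bound satisfied, not MDS.

Singleton bound: d ≤ n − k + 1.
Here n = 20, k = 10, so n − k + 1 = 11.
Given d = 7, check d ≤ 11: YES.
Slack = (n − k + 1) − d = 4.
The code is NOT MDS (slack = 4 > 0).
Description: the claimed parameters are [20, 10, 7]_11; such a code would be non-MDS.


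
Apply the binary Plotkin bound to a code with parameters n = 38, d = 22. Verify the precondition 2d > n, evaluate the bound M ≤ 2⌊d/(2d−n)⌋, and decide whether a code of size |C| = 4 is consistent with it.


Plotkin bound M ≤ 6; given |C| = 4 ≤ bound (satisfied).

Check applicability: 2d = 44, n = 38.
2d − n = 6 > 0, so Plotkin applies.
Compute d/(2d−n) = 22/6 ≈ 3.6667.
⌊d/(2d−n)⌋ = 3.
Plotkin bound: M ≤ 2·3 = 6.
Given |C| = 4, check: satisfied.
This |C| is below the Plotkin bound.


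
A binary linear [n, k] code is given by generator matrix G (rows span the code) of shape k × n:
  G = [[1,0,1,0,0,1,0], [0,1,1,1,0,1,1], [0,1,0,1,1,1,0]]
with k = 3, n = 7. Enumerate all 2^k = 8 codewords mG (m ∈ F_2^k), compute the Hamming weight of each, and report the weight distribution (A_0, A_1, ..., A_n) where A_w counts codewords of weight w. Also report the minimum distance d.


Weight distribution: A_0 = 1, A_3 = 2, A_4 = 3, A_5 = 2. Minimum distance d = 3.

Enumerate all 2^3 = 8 messages m ∈ F_2^3.
For each, compute codeword c = mG in F_2^7, then tally its weight.
  m = 000 → c = 0000000, weight = 0.
  m = 100 → c = 1010010, weight = 3.
  m = 010 → c = 0111011, weight = 5.
  m = 110 → c = 1101001, weight = 4.
  m = 001 → c = 0101110, weight = 4.
  m = 101 → c = 1111100, weight = 5.
  m = 011 → c = 0010101, weight = 3.
  m = 111 → c = 1000111, weight = 4.
Tally weights:
  weight 0: 1 codewords.
  weight 3: 2 codewords.
  weight 4: 3 codewords.
  weight 5: 2 codewords.
Minimum distance d = smallest w > 0 with A_w > 0 = 3.
Sanity: Σ A_w = 8 = 2^3 = 8 ✓.


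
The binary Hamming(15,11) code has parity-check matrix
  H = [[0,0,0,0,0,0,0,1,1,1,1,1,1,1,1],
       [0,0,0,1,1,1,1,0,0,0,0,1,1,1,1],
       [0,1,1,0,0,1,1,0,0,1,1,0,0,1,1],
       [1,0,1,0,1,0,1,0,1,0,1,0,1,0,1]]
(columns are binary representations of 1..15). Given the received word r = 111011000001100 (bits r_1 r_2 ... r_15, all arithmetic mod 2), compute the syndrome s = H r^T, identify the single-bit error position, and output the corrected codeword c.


s = (0, 0, 1, 0)^T, error position = 2, corrected codeword c = 101011000001100

Compute s = H r^T mod 2 one row at a time:
  s_1 = 0 + 0 + 0 + 0 + 1 + 1 + 0 + 0 = 2 ≡ 0 (mod 2).
  s_2 = 0 + 1 + 1 + 0 + 1 + 1 + 0 + 0 = 4 ≡ 0 (mod 2).
  s_3 = 1 + 1 + 1 + 0 + 0 + 0 + 0 + 0 = 3 ≡ 1 (mod 2).
  s_4 = 1 + 1 + 1 + 0 + 0 + 0 + 1 + 0 = 4 ≡ 0 (mod 2).
s = (0, 0, 1, 0)^T — this equals column 2 of H (binary 0010), so error is at position 2.
Correct: flip bit 2 of r = 111011000001100 to get c = 101011000001100.


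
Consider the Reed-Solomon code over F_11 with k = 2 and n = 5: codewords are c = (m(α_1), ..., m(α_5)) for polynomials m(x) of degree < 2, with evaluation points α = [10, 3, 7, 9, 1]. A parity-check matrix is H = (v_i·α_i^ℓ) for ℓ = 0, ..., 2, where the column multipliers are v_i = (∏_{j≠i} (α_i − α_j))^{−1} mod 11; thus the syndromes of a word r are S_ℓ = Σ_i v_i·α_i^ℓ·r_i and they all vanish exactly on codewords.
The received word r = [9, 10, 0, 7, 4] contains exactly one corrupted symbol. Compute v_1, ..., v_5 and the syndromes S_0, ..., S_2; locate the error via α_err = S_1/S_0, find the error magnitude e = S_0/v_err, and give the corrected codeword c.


S = (4, 3, 5), error at position 4, error magnitude e = 1, c = [9, 10, 0, 6, 4].

Step 1: column multipliers v_i = (∏_{j≠i}(α_i − α_j))^{−1} mod 11.
  i = 1 (α = 10): (10−3)(10−7)(10−9)(10−1) = 7·3·1·9 = 189 ≡ 2, so v_1 = 2^{−1} = 6 (mod 11).
  i = 2 (α = 3): (3−10)(3−7)(3−9)(3−1) = (−7)·(−4)·(−6)·2 = −336 ≡ 5, so v_2 = 5^{−1} = 9 (mod 11).
  i = 3 (α = 7): (7−10)(7−3)(7−9)(7−1) = (−3)·4·(−2)·6 = 144 ≡ 1, so v_3 = 1^{−1} = 1 (mod 11).
  i = 4 (α = 9): (9−10)(9−3)(9−7)(9−1) = (−1)·6·2·8 = −96 ≡ 3, so v_4 = 3^{−1} = 4 (mod 11).
  i = 5 (α = 1): (1−10)(1−3)(1−7)(1−9) = (−9)·(−2)·(−6)·(−8) = 864 ≡ 6, so v_5 = 6^{−1} = 2 (mod 11).
  v = [6, 9, 1, 4, 2].
Step 2: syndromes of r = [9, 10, 0, 7, 4] (all sums mod 11).
  S_0 = Σ v_i r_i = 6·9 + 9·10 + 1·0 + 4·7 + 2·4 = 180 ≡ 4.
  S_1 = Σ v_i α_i r_i = 6·10·9 + 9·3·10 + 1·7·0 + 4·9·7 + 2·1·4 = 1070 ≡ 3.
  α_i^2 mod 11 = [1, 9, 5, 4, 1].
  S_2 = Σ v_i α_i^2 r_i = 6·1·9 + 9·9·10 + 1·5·0 + 4·4·7 + 2·1·4 = 984 ≡ 5.
  S = (4, 3, 5) ≠ 0, so r is not a codeword (an error is present).
Step 3: locate the error. For a single error e at position i, S_ℓ = v_i·e·α_i^ℓ, so α_err = S_1/S_0.
  S_0^{−1} = 4^{−1} = 3 (mod 11), so α_err = 3·3 = 9 ≡ 9 = α_4. Error position i = 4.
  Consistency check: S_2/S_1 = 5·4 = 20 ≡ 9 = α_err ✓ (single-error assumption holds).
Step 4: error magnitude e = S_0/v_4 = S_0·∏_{j≠4}(α_4 − α_j) = 4·3 = 12 ≡ 1 (mod 11).
Step 5: correct position 4: c_4 = r_4 − e = 7 − 1 ≡ 6 (mod 11). Hence c = [9, 10, 0, 6, 4].
  Check: interpolating c through the α_i gives m(x) = 1 + 3·x (degree < 2) with m(α_i) = c_i for every i, so c is indeed a codeword.


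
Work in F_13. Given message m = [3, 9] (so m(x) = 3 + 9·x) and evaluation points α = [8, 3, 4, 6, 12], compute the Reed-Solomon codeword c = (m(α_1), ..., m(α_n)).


c = [10, 4, 0, 5, 7]

Message polynomial: m(x) = 3 + 9·x (mod 13).
For each evaluation point α_i, compute m(α_i) mod 13:
  α_1 = 8: Horner steps 9 → 10, so m(8) = 10.
  α_2 = 3: Horner steps 9 → 4, so m(3) = 4.
  α_3 = 4: Horner steps 9 → 0, so m(4) = 0.
  α_4 = 6: Horner steps 9 → 5, so m(6) = 5.
  α_5 = 12: Horner steps 9 → 7, so m(12) = 7.
Codeword c = [10, 4, 0, 5, 7] ∈ F_13^5.


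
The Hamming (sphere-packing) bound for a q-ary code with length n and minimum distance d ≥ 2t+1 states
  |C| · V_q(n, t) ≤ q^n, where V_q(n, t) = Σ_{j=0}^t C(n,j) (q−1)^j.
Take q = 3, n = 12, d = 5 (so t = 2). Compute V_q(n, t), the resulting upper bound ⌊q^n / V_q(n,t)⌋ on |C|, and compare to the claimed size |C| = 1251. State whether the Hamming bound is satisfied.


V_q(n, t) = 289, q^n = 531441, Hamming bound = 1838, |C| = 1251 ≤ bound (satisfied).

Step 1: Compute V_q(n, t) = Σ_{j=0}^2 C(n, j) (q−1)^j.
  j = 0: C(12,0)·(2)^0 = 1·1 = 1.
  j = 1: C(12,1)·(2)^1 = 12·2 = 24.
  j = 2: C(12,2)·(2)^2 = 66·4 = 264.
  V_q(n, t) = 1 + 24 + 264 = 289.
Step 2: q^n = 3^12 = 531441.
Step 3: Hamming bound ⌊q^n / V_q(n,t)⌋ = ⌊531441/289⌋ = 1838.
Step 4: Compare |C| = 1251 to 1838: satisfied.
The claimed |C| lies below the Hamming bound.


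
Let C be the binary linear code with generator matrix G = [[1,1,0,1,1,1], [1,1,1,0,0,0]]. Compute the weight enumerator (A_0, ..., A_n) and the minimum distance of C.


Weight distribution: A_0 = 1, A_3 = 1, A_4 = 1, A_5 = 1. Minimum distance d = 3.

Enumerate all 2^2 = 4 messages m ∈ F_2^2.
For each, compute codeword c = mG in F_2^6, then tally its weight.
  m = 00 → c = 000000, weight = 0.
  m = 10 → c = 110111, weight = 5.
  m = 01 → c = 111000, weight = 3.
  m = 11 → c = 001111, weight = 4.
Tally weights:
  weight 0: 1 codewords.
  weight 3: 1 codewords.
  weight 4: 1 codewords.
  weight 5: 1 codewords.
Minimum distance d = smallest w > 0 with A_w > 0 = 3.
Sanity: Σ A_w = 4 = 2^2 = 4 ✓.


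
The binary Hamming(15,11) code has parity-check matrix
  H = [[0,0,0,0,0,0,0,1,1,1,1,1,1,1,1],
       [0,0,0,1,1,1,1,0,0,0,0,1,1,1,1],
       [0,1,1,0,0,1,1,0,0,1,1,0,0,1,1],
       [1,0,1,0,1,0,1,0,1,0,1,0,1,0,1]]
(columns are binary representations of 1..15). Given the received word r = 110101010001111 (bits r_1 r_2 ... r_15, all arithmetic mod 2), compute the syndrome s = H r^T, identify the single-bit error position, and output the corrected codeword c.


s = (1, 0, 0, 1)^T, error position = 9, corrected codeword c = 110101011001111

Compute s = H r^T mod 2 one row at a time:
  s_1 = 1 + 0 + 0 + 0 + 1 + 1 + 1 + 1 = 5 ≡ 1 (mod 2).
  s_2 = 1 + 0 + 1 + 0 + 1 + 1 + 1 + 1 = 6 ≡ 0 (mod 2).
  s_3 = 1 + 0 + 1 + 0 + 0 + 0 + 1 + 1 = 4 ≡ 0 (mod 2).
  s_4 = 1 + 0 + 0 + 0 + 0 + 0 + 1 + 1 = 3 ≡ 1 (mod 2).
s = (1, 0, 0, 1)^T — this equals column 9 of H (binary 1001), so error is at position 9.
Correct: flip bit 9 of r = 110101010001111 to get c = 110101011001111.


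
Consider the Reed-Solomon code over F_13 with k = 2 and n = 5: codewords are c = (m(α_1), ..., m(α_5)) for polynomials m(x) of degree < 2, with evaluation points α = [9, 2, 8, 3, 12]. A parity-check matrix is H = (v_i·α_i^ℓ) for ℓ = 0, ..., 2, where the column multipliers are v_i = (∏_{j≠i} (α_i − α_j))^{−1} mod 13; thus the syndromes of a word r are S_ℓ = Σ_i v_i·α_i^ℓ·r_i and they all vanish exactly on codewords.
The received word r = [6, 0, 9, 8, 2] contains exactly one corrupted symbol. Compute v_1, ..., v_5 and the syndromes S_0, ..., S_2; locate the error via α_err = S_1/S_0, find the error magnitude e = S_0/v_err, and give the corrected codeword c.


S = (7, 11, 8), error at position 1, error magnitude e = 2, c = [4, 0, 9, 8, 2].

Step 1: column multipliers v_i = (∏_{j≠i}(α_i − α_j))^{−1} mod 13.
  i = 1 (α = 9): (9−2)(9−8)(9−3)(9−12) = 7·1·6·(−3) = −126 ≡ 4, so v_1 = 4^{−1} = 10 (mod 13).
  i = 2 (α = 2): (2−9)(2−8)(2−3)(2−12) = (−7)·(−6)·(−1)·(−10) = 420 ≡ 4, so v_2 = 4^{−1} = 10 (mod 13).
  i = 3 (α = 8): (8−9)(8−2)(8−3)(8−12) = (−1)·6·5·(−4) = 120 ≡ 3, so v_3 = 3^{−1} = 9 (mod 13).
  i = 4 (α = 3): (3−9)(3−2)(3−8)(3−12) = (−6)·1·(−5)·(−9) = −270 ≡ 3, so v_4 = 3^{−1} = 9 (mod 13).
  i = 5 (α = 12): (12−9)(12−2)(12−8)(12−3) = 3·10·4·9 = 1080 ≡ 1, so v_5 = 1^{−1} = 1 (mod 13).
  v = [10, 10, 9, 9, 1].
Step 2: syndromes of r = [6, 0, 9, 8, 2] (all sums mod 13).
  S_0 = Σ v_i r_i = 10·6 + 10·0 + 9·9 + 9·8 + 1·2 = 215 ≡ 7.
  S_1 = Σ v_i α_i r_i = 10·9·6 + 10·2·0 + 9·8·9 + 9·3·8 + 1·12·2 = 1428 ≡ 11.
  α_i^2 mod 13 = [3, 4, 12, 9, 1].
  S_2 = Σ v_i α_i^2 r_i = 10·3·6 + 10·4·0 + 9·12·9 + 9·9·8 + 1·1·2 = 1802 ≡ 8.
  S = (7, 11, 8) ≠ 0, so r is not a codeword (an error is present).
Step 3: locate the error. For a single error e at position i, S_ℓ = v_i·e·α_i^ℓ, so α_err = S_1/S_0.
  S_0^{−1} = 7^{−1} = 2 (mod 13), so α_err = 11·2 = 22 ≡ 9 = α_1. Error position i = 1.
  Consistency check: S_2/S_1 = 8·6 = 48 ≡ 9 = α_err ✓ (single-error assumption holds).
Step 4: error magnitude e = S_0/v_1 = S_0·∏_{j≠1}(α_1 − α_j) = 7·4 = 28 ≡ 2 (mod 13).
Step 5: correct position 1: c_1 = r_1 − e = 6 − 2 ≡ 4 (mod 13). Hence c = [4, 0, 9, 8, 2].
  Check: interpolating c through the α_i gives m(x) = 10 + 8·x (degree < 2) with m(α_i) = c_i for every i, so c is indeed a codeword.


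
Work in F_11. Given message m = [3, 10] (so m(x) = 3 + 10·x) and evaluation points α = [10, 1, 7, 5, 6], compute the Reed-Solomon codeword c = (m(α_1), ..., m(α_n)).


c = [4, 2, 7, 9, 8]

Message polynomial: m(x) = 3 + 10·x (mod 11).
For each evaluation point α_i, compute m(α_i) mod 11:
  α_1 = 10: Horner steps 10 → 4, so m(10) = 4.
  α_2 = 1: Horner steps 10 → 2, so m(1) = 2.
  α_3 = 7: Horner steps 10 → 7, so m(7) = 7.
  α_4 = 5: Horner steps 10 → 9, so m(5) = 9.
  α_5 = 6: Horner steps 10 → 8, so m(6) = 8.
Codeword c = [4, 2, 7, 9, 8] ∈ F_11^5.


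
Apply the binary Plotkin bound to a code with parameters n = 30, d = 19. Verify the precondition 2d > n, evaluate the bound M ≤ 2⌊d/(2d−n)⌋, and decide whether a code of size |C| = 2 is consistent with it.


Plotkin bound M ≤ 4; given |C| = 2 ≤ bound (satisfied).

Check applicability: 2d = 38, n = 30.
2d − n = 8 > 0, so Plotkin applies.
Compute d/(2d−n) = 19/8 ≈ 2.3750.
⌊d/(2d−n)⌋ = 2.
Plotkin bound: M ≤ 2·2 = 4.
Given |C| = 2, check: satisfied.
This |C| is below the Plotkin bound.


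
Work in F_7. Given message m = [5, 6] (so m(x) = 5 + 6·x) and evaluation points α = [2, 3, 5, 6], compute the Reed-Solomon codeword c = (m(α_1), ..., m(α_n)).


c = [3, 2, 0, 6]

Message polynomial: m(x) = 5 + 6·x (mod 7).
For each evaluation point α_i, compute m(α_i) mod 7:
  α_1 = 2: Horner steps 6 → 3, so m(2) = 3.
  α_2 = 3: Horner steps 6 → 2, so m(3) = 2.
  α_3 = 5: Horner steps 6 → 0, so m(5) = 0.
  α_4 = 6: Horner steps 6 → 6, so m(6) = 6.
Codeword c = [3, 2, 0, 6] ∈ F_7^4.


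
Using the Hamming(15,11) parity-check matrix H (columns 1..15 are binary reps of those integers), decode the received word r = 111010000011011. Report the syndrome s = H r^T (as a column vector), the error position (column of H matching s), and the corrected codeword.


s = (0, 0, 1, 1)^T, error position = 3, corrected codeword c = 110010000011011

Compute s = H r^T mod 2 one row at a time:
  s_1 = 0 + 0 + 0 + 1 + 1 + 0 + 1 + 1 = 4 ≡ 0 (mod 2).
  s_2 = 0 + 1 + 0 + 0 + 1 + 0 + 1 + 1 = 4 ≡ 0 (mod 2).
  s_3 = 1 + 1 + 0 + 0 + 0 + 1 + 1 + 1 = 5 ≡ 1 (mod 2).
  s_4 = 1 + 1 + 1 + 0 + 0 + 1 + 0 + 1 = 5 ≡ 1 (mod 2).
s = (0, 0, 1, 1)^T — this equals column 3 of H (binary 0011), so error is at position 3.
Correct: flip bit 3 of r = 111010000011011 to get c = 110010000011011.


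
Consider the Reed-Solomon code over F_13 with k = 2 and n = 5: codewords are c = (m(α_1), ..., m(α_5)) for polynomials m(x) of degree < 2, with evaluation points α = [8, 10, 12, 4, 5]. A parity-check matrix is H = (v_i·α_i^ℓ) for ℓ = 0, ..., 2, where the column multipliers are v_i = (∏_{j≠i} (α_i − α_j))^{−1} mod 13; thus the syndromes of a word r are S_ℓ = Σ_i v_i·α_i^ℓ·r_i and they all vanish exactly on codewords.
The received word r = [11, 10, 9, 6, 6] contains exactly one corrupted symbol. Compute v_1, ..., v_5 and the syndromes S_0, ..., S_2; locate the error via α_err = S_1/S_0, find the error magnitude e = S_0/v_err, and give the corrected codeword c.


S = (11, 5, 7), error at position 4, error magnitude e = 6, c = [11, 10, 9, 0, 6].

Step 1: column multipliers v_i = (∏_{j≠i}(α_i − α_j))^{−1} mod 13.
  i = 1 (α = 8): (8−10)(8−12)(8−4)(8−5) = (−2)·(−4)·4·3 = 96 ≡ 5, so v_1 = 5^{−1} = 8 (mod 13).
  i = 2 (α = 10): (10−8)(10−12)(10−4)(10−5) = 2·(−2)·6·5 = −120 ≡ 10, so v_2 = 10^{−1} = 4 (mod 13).
  i = 3 (α = 12): (12−8)(12−10)(12−4)(12−5) = 4·2·8·7 = 448 ≡ 6, so v_3 = 6^{−1} = 11 (mod 13).
  i = 4 (α = 4): (4−8)(4−10)(4−12)(4−5) = (−4)·(−6)·(−8)·(−1) = 192 ≡ 10, so v_4 = 10^{−1} = 4 (mod 13).
  i = 5 (α = 5): (5−8)(5−10)(5−12)(5−4) = (−3)·(−5)·(−7)·1 = −105 ≡ 12, so v_5 = 12^{−1} = 12 (mod 13).
  v = [8, 4, 11, 4, 12].
Step 2: syndromes of r = [11, 10, 9, 6, 6] (all sums mod 13).
  S_0 = Σ v_i r_i = 8·11 + 4·10 + 11·9 + 4·6 + 12·6 = 323 ≡ 11.
  S_1 = Σ v_i α_i r_i = 8·8·11 + 4·10·10 + 11·12·9 + 4·4·6 + 12·5·6 = 2748 ≡ 5.
  α_i^2 mod 13 = [12, 9, 1, 3, 12].
  S_2 = Σ v_i α_i^2 r_i = 8·12·11 + 4·9·10 + 11·1·9 + 4·3·6 + 12·12·6 = 2451 ≡ 7.
  S = (11, 5, 7) ≠ 0, so r is not a codeword (an error is present).
Step 3: locate the error. For a single error e at position i, S_ℓ = v_i·e·α_i^ℓ, so α_err = S_1/S_0.
  S_0^{−1} = 11^{−1} = 6 (mod 13), so α_err = 5·6 = 30 ≡ 4 = α_4. Error position i = 4.
  Consistency check: S_2/S_1 = 7·8 = 56 ≡ 4 = α_err ✓ (single-error assumption holds).
Step 4: error magnitude e = S_0/v_4 = S_0·∏_{j≠4}(α_4 − α_j) = 11·10 = 110 ≡ 6 (mod 13).
Step 5: correct position 4: c_4 = r_4 − e = 6 − 6 ≡ 0 (mod 13). Hence c = [11, 10, 9, 0, 6].
  Check: interpolating c through the α_i gives m(x) = 2 + 6·x (degree < 2) with m(α_i) = c_i for every i, so c is indeed a codeword.


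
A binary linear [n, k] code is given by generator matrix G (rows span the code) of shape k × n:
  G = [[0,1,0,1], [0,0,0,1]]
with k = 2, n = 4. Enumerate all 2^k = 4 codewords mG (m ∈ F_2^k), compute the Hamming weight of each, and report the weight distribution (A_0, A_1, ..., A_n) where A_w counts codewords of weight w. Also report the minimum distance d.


Weight distribution: A_0 = 1, A_1 = 2, A_2 = 1. Minimum distance d = 1.

Enumerate all 2^2 = 4 messages m ∈ F_2^2.
For each, compute codeword c = mG in F_2^4, then tally its weight.
  m = 00 → c = 0000, weight = 0.
  m = 10 → c = 0101, weight = 2.
  m = 01 → c = 0001, weight = 1.
  m = 11 → c = 0100, weight = 1.
Tally weights:
  weight 0: 1 codewords.
  weight 1: 2 codewords.
  weight 2: 1 codewords.
Minimum distance d = smallest w > 0 with A_w > 0 = 1.
Sanity: Σ A_w = 4 = 2^2 = 4 ✓.


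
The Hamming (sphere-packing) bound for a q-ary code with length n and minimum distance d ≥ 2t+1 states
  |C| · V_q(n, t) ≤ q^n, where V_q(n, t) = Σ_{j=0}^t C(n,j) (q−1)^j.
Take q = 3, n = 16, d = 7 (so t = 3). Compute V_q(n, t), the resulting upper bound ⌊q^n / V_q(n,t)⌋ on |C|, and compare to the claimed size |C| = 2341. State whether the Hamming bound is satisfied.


V_q(n, t) = 4993, q^n = 43046721, Hamming bound = 8621, |C| = 2341 ≤ bound (satisfied).

Step 1: Compute V_q(n, t) = Σ_{j=0}^3 C(n, j) (q−1)^j.
  j = 0: C(16,0)·(2)^0 = 1·1 = 1.
  j = 1: C(16,1)·(2)^1 = 16·2 = 32.
  j = 2: C(16,2)·(2)^2 = 120·4 = 480.
  j = 3: C(16,3)·(2)^3 = 560·8 = 4480.
  V_q(n, t) = 1 + 32 + 480 + 4480 = 4993.
Step 2: q^n = 3^16 = 43046721.
Step 3: Hamming bound ⌊q^n / V_q(n,t)⌋ = ⌊43046721/4993⌋ = 8621.
Step 4: Compare |C| = 2341 to 8621: satisfied.
The claimed |C| lies below the Hamming bound.


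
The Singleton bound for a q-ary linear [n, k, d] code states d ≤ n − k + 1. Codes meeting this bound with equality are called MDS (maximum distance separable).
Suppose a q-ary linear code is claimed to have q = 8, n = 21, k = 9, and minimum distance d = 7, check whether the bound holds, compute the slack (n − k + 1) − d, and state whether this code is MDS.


Singleton RHS = n − k + 1 = 13, slack = 6, bound satisfied, not MDS.

Singleton bound: d ≤ n − k + 1.
Here n = 21, k = 9, so n − k + 1 = 13.
Given d = 7, check d ≤ 13: YES.
Slack = (n − k + 1) − d = 6.
The code is NOT MDS (slack = 6 > 0).
Description: the claimed parameters are [21, 9, 7]_8; such a code would be non-MDS.


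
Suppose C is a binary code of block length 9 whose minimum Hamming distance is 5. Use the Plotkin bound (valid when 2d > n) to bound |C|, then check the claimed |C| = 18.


Plotkin bound M ≤ 10; given |C| = 18 > bound (violated).

Check applicability: 2d = 10, n = 9.
2d − n = 1 > 0, so Plotkin applies.
Compute d/(2d−n) = 5/1 ≈ 5.0000.
⌊d/(2d−n)⌋ = 5.
Plotkin bound: M ≤ 2·5 = 10.
Given |C| = 18, check: VIOLATED.
This |C| is above the Plotkin bound, so no binary code with n = 9, d = 5 and 18 codewords exists.


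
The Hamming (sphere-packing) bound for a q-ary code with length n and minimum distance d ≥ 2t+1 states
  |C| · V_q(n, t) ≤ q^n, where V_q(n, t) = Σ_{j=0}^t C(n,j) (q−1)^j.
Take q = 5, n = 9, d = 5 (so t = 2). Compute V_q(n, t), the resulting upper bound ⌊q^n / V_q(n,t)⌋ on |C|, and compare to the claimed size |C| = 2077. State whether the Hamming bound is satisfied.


V_q(n, t) = 613, q^n = 1953125, Hamming bound = 3186, |C| = 2077 ≤ bound (satisfied).

Step 1: Compute V_q(n, t) = Σ_{j=0}^2 C(n, j) (q−1)^j.
  j = 0: C(9,0)·(4)^0 = 1·1 = 1.
  j = 1: C(9,1)·(4)^1 = 9·4 = 36.
  j = 2: C(9,2)·(4)^2 = 36·16 = 576.
  V_q(n, t) = 1 + 36 + 576 = 613.
Step 2: q^n = 5^9 = 1953125.
Step 3: Hamming bound ⌊q^n / V_q(n,t)⌋ = ⌊1953125/613⌋ = 3186.
Step 4: Compare |C| = 2077 to 3186: satisfied.
The claimed |C| lies below the Hamming bound.


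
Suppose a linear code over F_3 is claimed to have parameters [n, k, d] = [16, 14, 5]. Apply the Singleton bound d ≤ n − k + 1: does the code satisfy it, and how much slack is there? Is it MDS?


Singleton RHS = n − k + 1 = 3, slack = -2, bound violated (no such code; not MDS).

Singleton bound: d ≤ n − k + 1.
Here n = 16, k = 14, so n − k + 1 = 3.
Given d = 5, check d ≤ 3: NO.
Slack = (n − k + 1) − d = -2.
The slack is negative: d = 5 exceeds n − k + 1 = 3 by 2, so the Singleton bound is violated and no linear [16, 14, 5]_3 code can exist. In particular it is not MDS (MDS requires d = n − k + 1 exactly).
Description: the claimed parameters are [16, 14, 5]_3; such a code would be impossible (violates the Singleton bound).


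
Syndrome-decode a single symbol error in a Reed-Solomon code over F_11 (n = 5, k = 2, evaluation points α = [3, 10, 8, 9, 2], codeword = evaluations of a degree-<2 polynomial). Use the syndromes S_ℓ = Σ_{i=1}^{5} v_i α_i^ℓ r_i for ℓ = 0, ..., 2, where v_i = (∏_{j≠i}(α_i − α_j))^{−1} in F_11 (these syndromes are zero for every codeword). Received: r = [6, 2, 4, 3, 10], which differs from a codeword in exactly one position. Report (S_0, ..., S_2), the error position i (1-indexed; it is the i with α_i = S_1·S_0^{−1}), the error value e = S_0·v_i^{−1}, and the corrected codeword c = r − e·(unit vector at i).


S = (3, 9, 5), error at position 1, error magnitude e = 8, c = [9, 2, 4, 3, 10].

Step 1: column multipliers v_i = (∏_{j≠i}(α_i − α_j))^{−1} mod 11.
  i = 1 (α = 3): (3−10)(3−8)(3−9)(3−2) = (−7)·(−5)·(−6)·1 = −210 ≡ 10, so v_1 = 10^{−1} = 10 (mod 11).
  i = 2 (α = 10): (10−3)(10−8)(10−9)(10−2) = 7·2·1·8 = 112 ≡ 2, so v_2 = 2^{−1} = 6 (mod 11).
  i = 3 (α = 8): (8−3)(8−10)(8−9)(8−2) = 5·(−2)·(−1)·6 = 60 ≡ 5, so v_3 = 5^{−1} = 9 (mod 11).
  i = 4 (α = 9): (9−3)(9−10)(9−8)(9−2) = 6·(−1)·1·7 = −42 ≡ 2, so v_4 = 2^{−1} = 6 (mod 11).
  i = 5 (α = 2): (2−3)(2−10)(2−8)(2−9) = (−1)·(−8)·(−6)·(−7) = 336 ≡ 6, so v_5 = 6^{−1} = 2 (mod 11).
  v = [10, 6, 9, 6, 2].
Step 2: syndromes of r = [6, 2, 4, 3, 10] (all sums mod 11).
  S_0 = Σ v_i r_i = 10·6 + 6·2 + 9·4 + 6·3 + 2·10 = 146 ≡ 3.
  S_1 = Σ v_i α_i r_i = 10·3·6 + 6·10·2 + 9·8·4 + 6·9·3 + 2·2·10 = 790 ≡ 9.
  α_i^2 mod 11 = [9, 1, 9, 4, 4].
  S_2 = Σ v_i α_i^2 r_i = 10·9·6 + 6·1·2 + 9·9·4 + 6·4·3 + 2·4·10 = 1028 ≡ 5.
  S = (3, 9, 5) ≠ 0, so r is not a codeword (an error is present).
Step 3: locate the error. For a single error e at position i, S_ℓ = v_i·e·α_i^ℓ, so α_err = S_1/S_0.
  S_0^{−1} = 3^{−1} = 4 (mod 11), so α_err = 9·4 = 36 ≡ 3 = α_1. Error position i = 1.
  Consistency check: S_2/S_1 = 5·5 = 25 ≡ 3 = α_err ✓ (single-error assumption holds).
Step 4: error magnitude e = S_0/v_1 = S_0·∏_{j≠1}(α_1 − α_j) = 3·10 = 30 ≡ 8 (mod 11).
Step 5: correct position 1: c_1 = r_1 − e = 6 − 8 ≡ 9 (mod 11). Hence c = [9, 2, 4, 3, 10].
  Check: interpolating c through the α_i gives m(x) = 1 + 10·x (degree < 2) with m(α_i) = c_i for every i, so c is indeed a codeword.


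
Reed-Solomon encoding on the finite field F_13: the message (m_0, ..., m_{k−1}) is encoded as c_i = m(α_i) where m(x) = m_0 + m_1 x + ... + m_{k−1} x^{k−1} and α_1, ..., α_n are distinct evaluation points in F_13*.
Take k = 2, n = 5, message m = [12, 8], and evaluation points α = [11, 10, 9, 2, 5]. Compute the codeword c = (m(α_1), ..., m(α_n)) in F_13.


c = [9, 1, 6, 2, 0]

Message polynomial: m(x) = 12 + 8·x (mod 13).
For each evaluation point α_i, compute m(α_i) mod 13:
  α_1 = 11: Horner steps 8 → 9, so m(11) = 9.
  α_2 = 10: Horner steps 8 → 1, so m(10) = 1.
  α_3 = 9: Horner steps 8 → 6, so m(9) = 6.
  α_4 = 2: Horner steps 8 → 2, so m(2) = 2.
  α_5 = 5: Horner steps 8 → 0, so m(5) = 0.
Codeword c = [9, 1, 6, 2, 0] ∈ F_13^5.


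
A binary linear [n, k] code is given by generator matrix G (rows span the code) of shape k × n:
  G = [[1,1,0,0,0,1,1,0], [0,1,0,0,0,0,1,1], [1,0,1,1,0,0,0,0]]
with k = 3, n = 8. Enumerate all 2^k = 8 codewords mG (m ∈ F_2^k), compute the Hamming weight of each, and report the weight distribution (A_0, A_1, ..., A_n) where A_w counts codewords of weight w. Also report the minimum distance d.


Weight distribution: A_0 = 1, A_3 = 3, A_4 = 2, A_5 = 1, A_6 = 1. Minimum distance d = 3.

Enumerate all 2^3 = 8 messages m ∈ F_2^3.
For each, compute codeword c = mG in F_2^8, then tally its weight.
  m = 000 → c = 00000000, weight = 0.
  m = 100 → c = 11000110, weight = 4.
  m = 010 → c = 01000011, weight = 3.
  m = 110 → c = 10000101, weight = 3.
  m = 001 → c = 10110000, weight = 3.
  m = 101 → c = 01110110, weight = 5.
  m = 011 → c = 11110011, weight = 6.
  m = 111 → c = 00110101, weight = 4.
Tally weights:
  weight 0: 1 codewords.
  weight 3: 3 codewords.
  weight 4: 2 codewords.
  weight 5: 1 codewords.
  weight 6: 1 codewords.
Minimum distance d = smallest w > 0 with A_w > 0 = 3.
Sanity: Σ A_w = 8 = 2^3 = 8 ✓.


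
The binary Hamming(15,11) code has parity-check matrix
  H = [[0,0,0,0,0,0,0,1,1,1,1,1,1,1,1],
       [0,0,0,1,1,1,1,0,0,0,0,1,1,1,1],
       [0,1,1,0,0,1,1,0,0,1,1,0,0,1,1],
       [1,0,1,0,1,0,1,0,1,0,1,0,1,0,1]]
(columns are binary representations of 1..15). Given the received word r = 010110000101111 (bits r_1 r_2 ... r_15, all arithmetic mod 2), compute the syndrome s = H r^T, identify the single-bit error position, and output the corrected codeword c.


s = (1, 0, 0, 1)^T, error position = 9, corrected codeword c = 010110001101111

Compute s = H r^T mod 2 one row at a time:
  s_1 = 0 + 0 + 1 + 0 + 1 + 1 + 1 + 1 = 5 ≡ 1 (mod 2).
  s_2 = 1 + 1 + 0 + 0 + 1 + 1 + 1 + 1 = 6 ≡ 0 (mod 2).
  s_3 = 1 + 0 + 0 + 0 + 1 + 0 + 1 + 1 = 4 ≡ 0 (mod 2).
  s_4 = 0 + 0 + 1 + 0 + 0 + 0 + 1 + 1 = 3 ≡ 1 (mod 2).
s = (1, 0, 0, 1)^T — this equals column 9 of H (binary 1001), so error is at position 9.
Correct: flip bit 9 of r = 010110000101111 to get c = 010110001101111.


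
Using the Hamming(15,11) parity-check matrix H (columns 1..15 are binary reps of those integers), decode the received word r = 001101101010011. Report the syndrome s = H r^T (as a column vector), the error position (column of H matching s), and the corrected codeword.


s = (0, 1, 0, 1)^T, error position = 5, corrected codeword c = 001111101010011

Compute s = H r^T mod 2 one row at a time:
  s_1 = 0 + 1 + 0 + 1 + 0 + 0 + 1 + 1 = 4 ≡ 0 (mod 2).
  s_2 = 1 + 0 + 1 + 1 + 0 + 0 + 1 + 1 = 5 ≡ 1 (mod 2).
  s_3 = 0 + 1 + 1 + 1 + 0 + 1 + 1 + 1 = 6 ≡ 0 (mod 2).
  s_4 = 0 + 1 + 0 + 1 + 1 + 1 + 0 + 1 = 5 ≡ 1 (mod 2).
s = (0, 1, 0, 1)^T — this equals column 5 of H (binary 0101), so error is at position 5.
Correct: flip bit 5 of r = 001101101010011 to get c = 001111101010011.


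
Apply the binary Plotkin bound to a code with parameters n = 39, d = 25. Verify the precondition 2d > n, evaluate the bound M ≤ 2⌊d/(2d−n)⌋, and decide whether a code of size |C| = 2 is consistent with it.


Plotkin bound M ≤ 4; given |C| = 2 ≤ bound (satisfied).

Check applicability: 2d = 50, n = 39.
2d − n = 11 > 0, so Plotkin applies.
Compute d/(2d−n) = 25/11 ≈ 2.2727.
⌊d/(2d−n)⌋ = 2.
Plotkin bound: M ≤ 2·2 = 4.
Given |C| = 2, check: satisfied.
This |C| is below the Plotkin bound.


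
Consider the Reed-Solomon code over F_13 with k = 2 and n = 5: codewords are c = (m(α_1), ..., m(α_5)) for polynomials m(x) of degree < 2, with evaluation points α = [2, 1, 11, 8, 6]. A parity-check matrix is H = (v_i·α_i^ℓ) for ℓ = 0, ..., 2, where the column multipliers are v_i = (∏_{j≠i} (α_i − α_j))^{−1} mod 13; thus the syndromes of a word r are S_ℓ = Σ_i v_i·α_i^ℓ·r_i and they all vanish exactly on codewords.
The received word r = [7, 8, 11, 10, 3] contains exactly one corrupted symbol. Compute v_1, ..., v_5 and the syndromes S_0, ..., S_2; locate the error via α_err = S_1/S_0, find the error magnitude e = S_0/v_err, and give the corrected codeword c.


S = (6, 9, 7), error at position 4, error magnitude e = 9, c = [7, 8, 11, 1, 3].

Step 1: column multipliers v_i = (∏_{j≠i}(α_i − α_j))^{−1} mod 13.
  i = 1 (α = 2): (2−1)(2−11)(2−8)(2−6) = 1·(−9)·(−6)·(−4) = −216 ≡ 5, so v_1 = 5^{−1} = 8 (mod 13).
  i = 2 (α = 1): (1−2)(1−11)(1−8)(1−6) = (−1)·(−10)·(−7)·(−5) = 350 ≡ 12, so v_2 = 12^{−1} = 12 (mod 13).
  i = 3 (α = 11): (11−2)(11−1)(11−8)(11−6) = 9·10·3·5 = 1350 ≡ 11, so v_3 = 11^{−1} = 6 (mod 13).
  i = 4 (α = 8): (8−2)(8−1)(8−11)(8−6) = 6·7·(−3)·2 = −252 ≡ 8, so v_4 = 8^{−1} = 5 (mod 13).
  i = 5 (α = 6): (6−2)(6−1)(6−11)(6−8) = 4·5·(−5)·(−2) = 200 ≡ 5, so v_5 = 5^{−1} = 8 (mod 13).
  v = [8, 12, 6, 5, 8].
Step 2: syndromes of r = [7, 8, 11, 10, 3] (all sums mod 13).
  S_0 = Σ v_i r_i = 8·7 + 12·8 + 6·11 + 5·10 + 8·3 = 292 ≡ 6.
  S_1 = Σ v_i α_i r_i = 8·2·7 + 12·1·8 + 6·11·11 + 5·8·10 + 8·6·3 = 1478 ≡ 9.
  α_i^2 mod 13 = [4, 1, 4, 12, 10].
  S_2 = Σ v_i α_i^2 r_i = 8·4·7 + 12·1·8 + 6·4·11 + 5·12·10 + 8·10·3 = 1424 ≡ 7.
  S = (6, 9, 7) ≠ 0, so r is not a codeword (an error is present).
Step 3: locate the error. For a single error e at position i, S_ℓ = v_i·e·α_i^ℓ, so α_err = S_1/S_0.
  S_0^{−1} = 6^{−1} = 11 (mod 13), so α_err = 9·11 = 99 ≡ 8 = α_4. Error position i = 4.
  Consistency check: S_2/S_1 = 7·3 = 21 ≡ 8 = α_err ✓ (single-error assumption holds).
Step 4: error magnitude e = S_0/v_4 = S_0·∏_{j≠4}(α_4 − α_j) = 6·8 = 48 ≡ 9 (mod 13).
Step 5: correct position 4: c_4 = r_4 − e = 10 − 9 ≡ 1 (mod 13). Hence c = [7, 8, 11, 1, 3].
  Check: interpolating c through the α_i gives m(x) = 9 + 12·x (degree < 2) with m(α_i) = c_i for every i, so c is indeed a codeword.


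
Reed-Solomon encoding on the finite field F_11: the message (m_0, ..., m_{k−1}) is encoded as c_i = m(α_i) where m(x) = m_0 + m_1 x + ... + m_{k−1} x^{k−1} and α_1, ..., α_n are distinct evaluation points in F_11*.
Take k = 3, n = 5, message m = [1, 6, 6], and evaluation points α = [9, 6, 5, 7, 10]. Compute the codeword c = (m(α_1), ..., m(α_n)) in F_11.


c = [2, 0, 5, 7, 1]

Message polynomial: m(x) = 1 + 6·x + 6·x^2 (mod 11).
For each evaluation point α_i, compute m(α_i) mod 11:
  α_1 = 9: Horner steps 6 → 5 → 2, so m(9) = 2.
  α_2 = 6: Horner steps 6 → 9 → 0, so m(6) = 0.
  α_3 = 5: Horner steps 6 → 3 → 5, so m(5) = 5.
  α_4 = 7: Horner steps 6 → 4 → 7, so m(7) = 7.
  α_5 = 10: Horner steps 6 → 0 → 1, so m(10) = 1.
Codeword c = [2, 0, 5, 7, 1] ∈ F_11^5.


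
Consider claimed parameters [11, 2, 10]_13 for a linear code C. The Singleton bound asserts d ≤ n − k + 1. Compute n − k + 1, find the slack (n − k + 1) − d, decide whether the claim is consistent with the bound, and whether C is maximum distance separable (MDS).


Singleton RHS = n − k + 1 = 10, slack = 0, bound satisfied, MDS.

Singleton bound: d ≤ n − k + 1.
Here n = 11, k = 2, so n − k + 1 = 10.
Given d = 10, check d ≤ 10: YES.
Slack = (n − k + 1) − d = 0.
The code is MDS (slack = 0).
Description: the claimed parameters are [11, 2, 10]_13; such a code would be MDS (meets Singleton bound).


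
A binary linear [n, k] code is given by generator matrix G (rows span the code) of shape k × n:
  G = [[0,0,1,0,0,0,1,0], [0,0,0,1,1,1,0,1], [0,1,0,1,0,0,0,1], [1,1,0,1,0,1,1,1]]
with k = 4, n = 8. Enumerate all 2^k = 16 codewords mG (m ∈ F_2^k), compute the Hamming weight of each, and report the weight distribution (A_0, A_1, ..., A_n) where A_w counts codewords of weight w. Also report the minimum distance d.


Weight distribution: A_0 = 1, A_2 = 1, A_3 = 4, A_4 = 3, A_5 = 4, A_6 = 3. Minimum distance d = 2.

Enumerate all 2^4 = 16 messages m ∈ F_2^4.
For each, compute codeword c = mG in F_2^8, then tally its weight.
  m = 0000 → c = 00000000, weight = 0.
  m = 1000 → c = 00100010, weight = 2.
  m = 0100 → c = 00011101, weight = 4.
  m = 1100 → c = 00111111, weight = 6.
  m = 0010 → c = 01010001, weight = 3.
  m = 1010 → c = 01110011, weight = 5.
  m = 0110 → c = 01001100, weight = 3.
  m = 1110 → c = 01101110, weight = 5.
  m = 0001 → c = 11010111, weight = 6.
  m = 1001 → c = 11110101, weight = 6.
  m = 0101 → c = 11001010, weight = 4.
  m = 1101 → c = 11101000, weight = 4.
  m = 0011 → c = 10000110, weight = 3.
  m = 1011 → c = 10100100, weight = 3.
  m = 0111 → c = 10011011, weight = 5.
  m = 1111 → c = 10111001, weight = 5.
Tally weights:
  weight 0: 1 codewords.
  weight 2: 1 codewords.
  weight 3: 4 codewords.
  weight 4: 3 codewords.
  weight 5: 4 codewords.
  weight 6: 3 codewords.
Minimum distance d = smallest w > 0 with A_w > 0 = 2.
Sanity: Σ A_w = 16 = 2^4 = 16 ✓.


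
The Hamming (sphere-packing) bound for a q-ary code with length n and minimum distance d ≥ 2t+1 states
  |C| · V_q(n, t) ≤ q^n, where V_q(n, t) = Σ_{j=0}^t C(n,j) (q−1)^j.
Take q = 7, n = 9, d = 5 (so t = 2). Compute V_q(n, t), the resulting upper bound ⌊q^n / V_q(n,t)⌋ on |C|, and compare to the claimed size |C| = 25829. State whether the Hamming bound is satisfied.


V_q(n, t) = 1351, q^n = 40353607, Hamming bound = 29869, |C| = 25829 ≤ bound (satisfied).

Step 1: Compute V_q(n, t) = Σ_{j=0}^2 C(n, j) (q−1)^j.
  j = 0: C(9,0)·(6)^0 = 1·1 = 1.
  j = 1: C(9,1)·(6)^1 = 9·6 = 54.
  j = 2: C(9,2)·(6)^2 = 36·36 = 1296.
  V_q(n, t) = 1 + 54 + 1296 = 1351.
Step 2: q^n = 7^9 = 40353607.
Step 3: Hamming bound ⌊q^n / V_q(n,t)⌋ = ⌊40353607/1351⌋ = 29869.
Step 4: Compare |C| = 25829 to 29869: satisfied.
The claimed |C| lies below the Hamming bound.


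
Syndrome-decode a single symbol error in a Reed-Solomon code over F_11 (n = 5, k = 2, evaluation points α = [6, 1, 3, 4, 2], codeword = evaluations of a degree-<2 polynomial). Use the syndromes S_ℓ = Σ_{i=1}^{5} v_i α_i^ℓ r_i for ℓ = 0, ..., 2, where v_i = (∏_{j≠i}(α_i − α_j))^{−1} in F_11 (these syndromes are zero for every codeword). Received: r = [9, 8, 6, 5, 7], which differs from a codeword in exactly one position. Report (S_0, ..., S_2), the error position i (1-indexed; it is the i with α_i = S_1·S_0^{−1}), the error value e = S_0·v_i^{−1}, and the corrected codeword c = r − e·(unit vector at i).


S = (5, 8, 4), error at position 1, error magnitude e = 6, c = [3, 8, 6, 5, 7].

Step 1: column multipliers v_i = (∏_{j≠i}(α_i − α_j))^{−1} mod 11.
  i = 1 (α = 6): (6−1)(6−3)(6−4)(6−2) = 5·3·2·4 = 120 ≡ 10, so v_1 = 10^{−1} = 10 (mod 11).
  i = 2 (α = 1): (1−6)(1−3)(1−4)(1−2) = (−5)·(−2)·(−3)·(−1) = 30 ≡ 8, so v_2 = 8^{−1} = 7 (mod 11).
  i = 3 (α = 3): (3−6)(3−1)(3−4)(3−2) = (−3)·2·(−1)·1 = 6 ≡ 6, so v_3 = 6^{−1} = 2 (mod 11).
  i = 4 (α = 4): (4−6)(4−1)(4−3)(4−2) = (−2)·3·1·2 = −12 ≡ 10, so v_4 = 10^{−1} = 10 (mod 11).
  i = 5 (α = 2): (2−6)(2−1)(2−3)(2−4) = (−4)·1·(−1)·(−2) = −8 ≡ 3, so v_5 = 3^{−1} = 4 (mod 11).
  v = [10, 7, 2, 10, 4].
Step 2: syndromes of r = [9, 8, 6, 5, 7] (all sums mod 11).
  S_0 = Σ v_i r_i = 10·9 + 7·8 + 2·6 + 10·5 + 4·7 = 236 ≡ 5.
  S_1 = Σ v_i α_i r_i = 10·6·9 + 7·1·8 + 2·3·6 + 10·4·5 + 4·2·7 = 888 ≡ 8.
  α_i^2 mod 11 = [3, 1, 9, 5, 4].
  S_2 = Σ v_i α_i^2 r_i = 10·3·9 + 7·1·8 + 2·9·6 + 10·5·5 + 4·4·7 = 796 ≡ 4.
  S = (5, 8, 4) ≠ 0, so r is not a codeword (an error is present).
Step 3: locate the error. For a single error e at position i, S_ℓ = v_i·e·α_i^ℓ, so α_err = S_1/S_0.
  S_0^{−1} = 5^{−1} = 9 (mod 11), so α_err = 8·9 = 72 ≡ 6 = α_1. Error position i = 1.
  Consistency check: S_2/S_1 = 4·7 = 28 ≡ 6 = α_err ✓ (single-error assumption holds).
Step 4: error magnitude e = S_0/v_1 = S_0·∏_{j≠1}(α_1 − α_j) = 5·10 = 50 ≡ 6 (mod 11).
Step 5: correct position 1: c_1 = r_1 − e = 9 − 6 ≡ 3 (mod 11). Hence c = [3, 8, 6, 5, 7].
  Check: interpolating c through the α_i gives m(x) = 9 + 10·x (degree < 2) with m(α_i) = c_i for every i, so c is indeed a codeword.


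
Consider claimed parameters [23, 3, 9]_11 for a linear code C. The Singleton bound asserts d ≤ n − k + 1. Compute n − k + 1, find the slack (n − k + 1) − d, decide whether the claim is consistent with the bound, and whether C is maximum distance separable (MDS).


Singleton RHS = n − k + 1 = 21, slack = 12, bound satisfied, not MDS.

Singleton bound: d ≤ n − k + 1.
Here n = 23, k = 3, so n − k + 1 = 21.
Given d = 9, check d ≤ 21: YES.
Slack = (n − k + 1) − d = 12.
The code is NOT MDS (slack = 12 > 0).
Description: the claimed parameters are [23, 3, 9]_11; such a code would be non-MDS.


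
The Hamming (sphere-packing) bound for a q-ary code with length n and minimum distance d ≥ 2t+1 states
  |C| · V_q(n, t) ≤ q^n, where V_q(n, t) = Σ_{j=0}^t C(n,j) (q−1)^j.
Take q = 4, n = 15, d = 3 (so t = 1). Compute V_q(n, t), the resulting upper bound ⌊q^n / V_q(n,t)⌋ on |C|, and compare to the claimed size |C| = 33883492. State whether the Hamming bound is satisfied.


V_q(n, t) = 46, q^n = 1073741824, Hamming bound = 23342213, |C| = 33883492 > bound (violated).

Step 1: Compute V_q(n, t) = Σ_{j=0}^1 C(n, j) (q−1)^j.
  j = 0: C(15,0)·(3)^0 = 1·1 = 1.
  j = 1: C(15,1)·(3)^1 = 15·3 = 45.
  V_q(n, t) = 1 + 45 = 46.
Step 2: q^n = 4^15 = 1073741824.
Step 3: Hamming bound ⌊q^n / V_q(n,t)⌋ = ⌊1073741824/46⌋ = 23342213.
Step 4: Compare |C| = 33883492 to 23342213: violated.
The claimed |C| lies above the Hamming bound, so no 4-ary code of length 15 with d ≥ 3 can have 33883492 codewords.


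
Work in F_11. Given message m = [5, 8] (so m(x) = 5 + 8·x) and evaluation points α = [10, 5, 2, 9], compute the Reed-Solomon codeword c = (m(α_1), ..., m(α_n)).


c = [8, 1, 10, 0]

Message polynomial: m(x) = 5 + 8·x (mod 11).
For each evaluation point α_i, compute m(α_i) mod 11:
  α_1 = 10: Horner steps 8 → 8, so m(10) = 8.
  α_2 = 5: Horner steps 8 → 1, so m(5) = 1.
  α_3 = 2: Horner steps 8 → 10, so m(2) = 10.
  α_4 = 9: Horner steps 8 → 0, so m(9) = 0.
Codeword c = [8, 1, 10, 0] ∈ F_11^4.


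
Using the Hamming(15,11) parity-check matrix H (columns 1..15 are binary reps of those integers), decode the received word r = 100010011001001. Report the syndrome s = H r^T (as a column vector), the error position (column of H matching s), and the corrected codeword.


s = (0, 1, 1, 0)^T, error position = 6, corrected codeword c = 100011011001001

Compute s = H r^T mod 2 one row at a time:
  s_1 = 1 + 1 + 0 + 0 + 1 + 0 + 0 + 1 = 4 ≡ 0 (mod 2).
  s_2 = 0 + 1 + 0 + 0 + 1 + 0 + 0 + 1 = 3 ≡ 1 (mod 2).
  s_3 = 0 + 0 + 0 + 0 + 0 + 0 + 0 + 1 = 1 ≡ 1 (mod 2).
  s_4 = 1 + 0 + 1 + 0 + 1 + 0 + 0 + 1 = 4 ≡ 0 (mod 2).
s = (0, 1, 1, 0)^T — this equals column 6 of H (binary 0110), so error is at position 6.
Correct: flip bit 6 of r = 100010011001001 to get c = 100011011001001.
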